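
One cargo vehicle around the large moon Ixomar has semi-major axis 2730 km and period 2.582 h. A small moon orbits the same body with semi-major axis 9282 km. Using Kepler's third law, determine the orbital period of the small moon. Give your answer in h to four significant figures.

T₂ ≈ 16.19 h

Kepler's third law: T² ∝ a³, so T₂ = T₁ (a₂/a₁)^(3/2).
a₂/a₁ = 3.400, (a₂/a₁)^(3/2) = 6.269.
T₂ = 2.582 × 6.269 = 16.19 h.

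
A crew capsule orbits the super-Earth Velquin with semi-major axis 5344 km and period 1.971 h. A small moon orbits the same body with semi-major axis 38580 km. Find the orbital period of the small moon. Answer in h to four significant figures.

T₂ ≈ 38.23 h

Kepler's third law: T² ∝ a³, so T₂ = T₁ (a₂/a₁)^(3/2).
a₂/a₁ = 7.219, (a₂/a₁)^(3/2) = 19.40.
T₂ = 1.971 × 19.40 = 38.23 h.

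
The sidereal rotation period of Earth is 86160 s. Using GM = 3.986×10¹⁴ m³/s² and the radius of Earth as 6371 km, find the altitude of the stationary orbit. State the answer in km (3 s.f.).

h_sync ≈ 35800 km

A synchronous orbit has period T, so by Kepler's third law a = (μT²/4π²)^(1/3).
μT²/4π² = 3.986×10¹⁴ × (8.616×10⁴)² / 39.48 = 7.495×10²² m³.
a = 4.216×10⁷ m = 42163 km.
Altitude h = a − R = 42163 − 6371 = 35792 km.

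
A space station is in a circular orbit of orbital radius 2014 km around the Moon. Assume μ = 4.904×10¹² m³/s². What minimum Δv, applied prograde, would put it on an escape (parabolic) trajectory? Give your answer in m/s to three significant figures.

r = 2014 km = 2.014×10⁶ m.
Circular speed v_c = √(μ/r) = 1560 m/s.
Escape speed v_esc = √(2μ/r) = √2 × v_c = 2207 m/s.
Δv = v_esc − v_c = 646.4 m/s.

Δv ≈ 646 m/s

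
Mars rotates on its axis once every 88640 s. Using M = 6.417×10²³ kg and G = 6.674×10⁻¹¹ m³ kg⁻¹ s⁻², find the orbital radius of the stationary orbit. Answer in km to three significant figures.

r_sync ≈ 20400 km

μ = GM = 6.674×10⁻¹¹ × 6.417×10²³ = 4.283×10¹³ m³/s².
A synchronous orbit has period T, so by Kepler's third law a = (μT²/4π²)^(1/3).
μT²/4π² = 4.283×10¹³ × (8.864×10⁴)² / 39.48 = 8.524×10²¹ m³.
a = 2.043×10⁷ m = 20427 km.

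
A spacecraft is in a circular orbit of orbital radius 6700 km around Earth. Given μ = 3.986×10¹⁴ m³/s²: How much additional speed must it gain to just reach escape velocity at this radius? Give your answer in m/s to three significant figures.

r = 6700 km = 6.700×10⁶ m.
Circular speed v_c = √(μ/r) = 7713 m/s.
Escape speed v_esc = √(2μ/r) = √2 × v_c = 10910 m/s.
Δv = v_esc − v_c = 3195 m/s.

Δv ≈ 3190 m/s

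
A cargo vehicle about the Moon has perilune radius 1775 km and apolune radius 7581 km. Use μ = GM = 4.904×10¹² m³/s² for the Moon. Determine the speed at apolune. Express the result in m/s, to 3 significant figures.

v ≈ 495 m/s

Semi-major axis a = (r_p + r_a)/2 = 4678.0 km = 4.678×10⁶ m.
Vis-viva: v² = μ(2/r − 1/a) = 4.904×10¹² × (2.638×10⁻⁷ − 2.138×10⁻⁷) = 2.454×10⁵ m²/s².
v = 495.4 m/s.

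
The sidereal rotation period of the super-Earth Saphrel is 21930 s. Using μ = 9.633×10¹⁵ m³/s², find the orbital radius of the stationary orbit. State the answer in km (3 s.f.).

r_sync ≈ 49000 km

A synchronous orbit has period T, so by Kepler's third law a = (μT²/4π²)^(1/3).
μT²/4π² = 9.633×10¹⁵ × (2.193×10⁴)² / 39.48 = 1.173×10²³ m³.
a = 4.896×10⁷ m = 48958 km.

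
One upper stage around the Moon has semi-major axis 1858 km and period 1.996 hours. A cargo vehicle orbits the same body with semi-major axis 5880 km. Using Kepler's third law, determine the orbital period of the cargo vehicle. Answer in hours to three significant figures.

T₂ ≈ 11.2 hours

Kepler's third law: T² ∝ a³, so T₂ = T₁ (a₂/a₁)^(3/2).
a₂/a₁ = 3.165, (a₂/a₁)^(3/2) = 5.630.
T₂ = 1.996 × 5.630 = 11.24 hours.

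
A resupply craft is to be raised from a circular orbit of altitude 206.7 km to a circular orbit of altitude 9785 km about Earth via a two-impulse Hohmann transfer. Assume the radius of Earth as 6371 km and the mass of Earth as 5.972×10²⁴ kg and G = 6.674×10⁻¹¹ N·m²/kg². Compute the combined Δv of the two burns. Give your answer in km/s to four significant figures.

Δv_total ≈ 2.685 km/s

μ = GM = 6.674×10⁻¹¹ × 5.972×10²⁴ = 3.986×10¹⁴ m³/s².
r₁ = 6371 + 206.7 = 6577.7 km = 6.5777×10⁶ m.
r₂ = 6371 + 9785 = 16156 km = 1.6156×10⁷ m.
Transfer ellipse a_t = (r₁ + r₂)/2 = 1.137×10⁷ m.
At r₁: circular v_c1 = √(μ/r₁) = 7784 m/s; transfer-perigee v_p = √[μ(2/r₁ − 1/a_t)] = 9280 m/s.
Δv₁ = v_p − v_c1 = 1496 m/s.
At r₂: circular v_c2 = √(μ/r₂) = 4967 m/s; transfer-apogee v_a = √[μ(2/r₂ − 1/a_t)] = 3778 m/s.
Δv₂ = v_c2 − v_a = 1189 m/s.
Total Δv = Δv₁ + Δv₂ = 2685 m/s = 2.685 km/s.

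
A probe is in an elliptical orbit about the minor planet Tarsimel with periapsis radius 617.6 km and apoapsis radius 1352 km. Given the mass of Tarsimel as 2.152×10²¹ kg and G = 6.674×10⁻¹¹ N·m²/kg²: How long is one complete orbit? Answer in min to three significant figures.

μ = GM = 6.674×10⁻¹¹ × 2.152×10²¹ = 1.436×10¹¹ m³/s².
Semi-major axis a = (r_p + r_a)/2 = (617.60 + 1352.0)/2 = 984.80 km = 9.848×10⁵ m.
By Kepler's third law T = 2π√(a³/μ) = 2π × 2.579×10³ = 1.620×10⁴ s.
= 270.0 min.

T ≈ 270 min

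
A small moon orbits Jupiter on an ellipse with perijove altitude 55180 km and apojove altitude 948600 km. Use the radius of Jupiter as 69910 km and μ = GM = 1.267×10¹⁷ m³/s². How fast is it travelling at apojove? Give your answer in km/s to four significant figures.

r_p = 69910 + 55180 = 125090 km = 1.2509×10⁸ m.
r_a = 69910 + 948600 = 1018500 km = 1.0185×10⁹ m.
Semi-major axis a = (r_p + r_a)/2 = 5.7180×10⁵ km = 5.718×10⁸ m.
Vis-viva: v² = μ(2/r − 1/a) = 1.267×10¹⁷ × (1.964×10⁻⁹ − 1.749×10⁻⁹) = 2.721×10⁷ m²/s².
v = 5217 m/s = 5.217 km/s.

v ≈ 5.217 km/s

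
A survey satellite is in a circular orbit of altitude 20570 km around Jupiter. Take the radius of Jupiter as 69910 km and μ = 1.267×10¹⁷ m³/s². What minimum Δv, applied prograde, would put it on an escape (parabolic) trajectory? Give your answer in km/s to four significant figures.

Δv ≈ 15.50 km/s

r = 69910 + 20570 = 90480 km = 9.0480×10⁷ m.
Circular speed v_c = √(μ/r) = 37420 m/s.
Escape speed v_esc = √(2μ/r) = √2 × v_c = 52920 m/s.
Δv = v_esc − v_c = 15500 m/s = 15.50 km/s.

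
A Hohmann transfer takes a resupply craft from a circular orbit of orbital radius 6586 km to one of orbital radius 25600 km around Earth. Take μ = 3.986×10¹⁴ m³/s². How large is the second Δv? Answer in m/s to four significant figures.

Δv ≈ 1422 m/s

r₁ = 6586 km = 6.586×10⁶ m.
r₂ = 25600 km = 2.560×10⁷ m.
Transfer ellipse a_t = (r₁ + r₂)/2 = 1.609×10⁷ m.
At r₁: circular v_c1 = √(μ/r₁) = 7780 m/s; transfer-perigee v_p = √[μ(2/r₁ − 1/a_t)] = 9812 m/s.
At r₂: circular v_c2 = √(μ/r₂) = 3946 m/s; transfer-apogee v_a = √[μ(2/r₂ − 1/a_t)] = 2524 m/s.
Δv₂ = v_c2 − v_a = 1422 m/s.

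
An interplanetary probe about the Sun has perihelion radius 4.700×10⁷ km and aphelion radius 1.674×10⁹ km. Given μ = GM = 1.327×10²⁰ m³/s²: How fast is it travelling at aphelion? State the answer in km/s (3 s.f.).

v ≈ 2.08 km/s

Semi-major axis a = (r_p + r_a)/2 = 8.6050×10⁸ km = 8.605×10¹¹ m.
Vis-viva: v² = μ(2/r − 1/a) = 1.327×10²⁰ × (1.195×10⁻¹² − 1.162×10⁻¹²) = 4.330×10⁶ m²/s².
v = 2081 m/s = 2.081 km/s.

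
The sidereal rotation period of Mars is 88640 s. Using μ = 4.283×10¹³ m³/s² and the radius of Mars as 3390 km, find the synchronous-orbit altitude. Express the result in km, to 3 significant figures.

A synchronous orbit has period T, so by Kepler's third law a = (μT²/4π²)^(1/3).
μT²/4π² = 4.283×10¹³ × (8.864×10⁴)² / 39.48 = 8.524×10²¹ m³.
a = 2.043×10⁷ m = 20428 km.
Altitude h = a − R = 20428 − 3390 = 17038 km.

h_sync ≈ 17000 km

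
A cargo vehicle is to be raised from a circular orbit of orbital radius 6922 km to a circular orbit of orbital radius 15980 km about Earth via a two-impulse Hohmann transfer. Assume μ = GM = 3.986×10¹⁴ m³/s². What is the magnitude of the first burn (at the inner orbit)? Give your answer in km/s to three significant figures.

r₁ = 6922 km = 6.922×10⁶ m.
r₂ = 15980 km = 1.598×10⁷ m.
Transfer ellipse a_t = (r₁ + r₂)/2 = 1.145×10⁷ m.
At r₁: circular v_c1 = √(μ/r₁) = 7588 m/s; transfer-perigee v_p = √[μ(2/r₁ − 1/a_t)] = 8964 m/s.
Δv₁ = v_p − v_c1 = 1376 m/s.
= 1.376 km/s.

Δv ≈ 1.38 km/s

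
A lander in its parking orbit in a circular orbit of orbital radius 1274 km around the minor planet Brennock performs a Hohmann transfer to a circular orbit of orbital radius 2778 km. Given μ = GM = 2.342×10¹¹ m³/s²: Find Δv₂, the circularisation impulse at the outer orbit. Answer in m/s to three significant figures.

r₁ = 1274 km = 1.274×10⁶ m.
r₂ = 2778 km = 2.778×10⁶ m.
Transfer ellipse a_t = (r₁ + r₂)/2 = 2.026×10⁶ m.
At r₁: circular v_c1 = √(μ/r₁) = 428.8 m/s; transfer-periapsis v_p = √[μ(2/r₁ − 1/a_t)] = 502.1 m/s.
At r₂: circular v_c2 = √(μ/r₂) = 290.4 m/s; transfer-apoapsis v_a = √[μ(2/r₂ − 1/a_t)] = 230.2 m/s.
Δv₂ = v_c2 − v_a = 60.11 m/s.

Δv ≈ 60.1 m/s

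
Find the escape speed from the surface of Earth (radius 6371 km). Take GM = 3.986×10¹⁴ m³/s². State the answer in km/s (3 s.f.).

r = R = 6.371×10⁶ m.
Escape speed v_esc = √(2μ/r) = √(2 × 3.986×10¹⁴ / 6.371×10⁶) = √(1.251×10⁸) = 11190 m/s.
= 11.19 km/s.

v_esc ≈ 11.2 km/s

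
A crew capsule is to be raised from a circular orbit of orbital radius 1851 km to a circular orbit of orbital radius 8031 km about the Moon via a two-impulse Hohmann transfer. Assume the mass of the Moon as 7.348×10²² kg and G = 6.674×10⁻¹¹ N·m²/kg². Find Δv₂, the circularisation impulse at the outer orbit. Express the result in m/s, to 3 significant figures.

Δv ≈ 303 m/s

μ = GM = 6.674×10⁻¹¹ × 7.348×10²² = 4.904×10¹² m³/s².
r₁ = 1851 km = 1.851×10⁶ m.
r₂ = 8031 km = 8.031×10⁶ m.
Transfer ellipse a_t = (r₁ + r₂)/2 = 4.941×10⁶ m.
At r₁: circular v_c1 = √(μ/r₁) = 1628 m/s; transfer-perilune v_p = √[μ(2/r₁ − 1/a_t)] = 2075 m/s.
At r₂: circular v_c2 = √(μ/r₂) = 781.4 m/s; transfer-apolune v_a = √[μ(2/r₂ − 1/a_t)] = 478.3 m/s.
Δv₂ = v_c2 − v_a = 303.1 m/s.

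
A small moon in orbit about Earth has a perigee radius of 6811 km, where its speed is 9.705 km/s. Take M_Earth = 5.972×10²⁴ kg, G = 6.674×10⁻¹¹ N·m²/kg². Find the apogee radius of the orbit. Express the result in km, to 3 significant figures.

μ = GM = 6.674×10⁻¹¹ × 5.972×10²⁴ = 3.986×10¹⁴ m³/s².
r_p = 6.811×10⁶ m.
Specific energy ε = v²/2 − μ/r = -1.143×10⁷ J/kg, so a = −μ/(2ε) = 1.744×10⁷ m.
The apsides satisfy r_p + r_a = 2a, so the apogee radius is 2a − r_p = 2.807×10⁷ m = 28074 km.

apogee radius ≈ 28100 km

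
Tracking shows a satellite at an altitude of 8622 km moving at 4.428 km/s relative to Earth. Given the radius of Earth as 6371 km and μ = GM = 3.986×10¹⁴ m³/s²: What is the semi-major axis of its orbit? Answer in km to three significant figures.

a ≈ 11900 km

r = 6371 + 8622 = 14993 km = 1.499×10⁷ m.
Specific orbital energy ε = v²/2 − μ/r = (4428)²/2 − 3.986×10¹⁴/1.499×10⁷ = -1.678×10⁷ J/kg.
Since ε = −μ/(2a), a = −μ/(2ε) = 1.188×10⁷ m = 11876 km.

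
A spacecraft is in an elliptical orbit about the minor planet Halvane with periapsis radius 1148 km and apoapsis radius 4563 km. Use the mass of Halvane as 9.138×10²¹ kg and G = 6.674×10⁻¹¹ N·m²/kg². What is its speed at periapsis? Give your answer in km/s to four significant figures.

μ = GM = 6.674×10⁻¹¹ × 9.138×10²¹ = 6.099×10¹¹ m³/s².
Semi-major axis a = (r_p + r_a)/2 = 2855.5 km = 2.856×10⁶ m.
Vis-viva: v² = μ(2/r − 1/a) = 6.099×10¹¹ × (1.742×10⁻⁶ − 3.502×10⁻⁷) = 8.489×10⁵ m²/s².
v = 921.4 m/s = 0.9214 km/s.

v ≈ 0.9214 km/s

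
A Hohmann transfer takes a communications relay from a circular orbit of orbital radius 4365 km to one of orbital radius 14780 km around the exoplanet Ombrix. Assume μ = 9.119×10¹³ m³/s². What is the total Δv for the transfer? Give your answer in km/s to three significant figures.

Δv_total ≈ 1.92 km/s

r₁ = 4365 km = 4.365×10⁶ m.
r₂ = 14780 km = 1.478×10⁷ m.
Transfer ellipse a_t = (r₁ + r₂)/2 = 9.572×10⁶ m.
At r₁: circular v_c1 = √(μ/r₁) = 4571 m/s; transfer-periapsis v_p = √[μ(2/r₁ − 1/a_t)] = 5679 m/s.
Δv₁ = v_p − v_c1 = 1109 m/s.
At r₂: circular v_c2 = √(μ/r₂) = 2484 m/s; transfer-apoapsis v_a = √[μ(2/r₂ − 1/a_t)] = 1677 m/s.
Δv₂ = v_c2 − v_a = 806.6 m/s.
Total Δv = Δv₁ + Δv₂ = 1915 m/s = 1.915 km/s.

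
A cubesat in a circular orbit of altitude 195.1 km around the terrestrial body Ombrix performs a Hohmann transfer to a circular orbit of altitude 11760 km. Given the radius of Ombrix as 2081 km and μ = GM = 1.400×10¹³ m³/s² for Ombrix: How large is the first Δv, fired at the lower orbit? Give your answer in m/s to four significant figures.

Δv ≈ 770.2 m/s

r₁ = 2081 + 195.1 = 2276.1 km = 2.2761×10⁶ m.
r₂ = 2081 + 11760 = 13841 km = 1.3841×10⁷ m.
Transfer ellipse a_t = (r₁ + r₂)/2 = 8.059×10⁶ m.
At r₁: circular v_c1 = √(μ/r₁) = 2480 m/s; transfer-periapsis v_p = √[μ(2/r₁ − 1/a_t)] = 3250 m/s.
Δv₁ = v_p − v_c1 = 770.2 m/s.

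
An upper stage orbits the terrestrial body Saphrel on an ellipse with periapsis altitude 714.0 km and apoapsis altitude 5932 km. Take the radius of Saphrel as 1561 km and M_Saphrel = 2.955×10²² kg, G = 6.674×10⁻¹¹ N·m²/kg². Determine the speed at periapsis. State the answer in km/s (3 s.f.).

μ = GM = 6.674×10⁻¹¹ × 2.955×10²² = 1.972×10¹² m³/s².
r_p = 1561 + 714.0 = 2275.0 km = 2.2750×10⁶ m.
r_a = 1561 + 5932 = 7493.0 km = 7.4930×10⁶ m.
Semi-major axis a = (r_p + r_a)/2 = 4884.0 km = 4.884×10⁶ m.
Vis-viva: v² = μ(2/r − 1/a) = 1.972×10¹² × (8.791×10⁻⁷ − 2.048×10⁻⁷) = 1.330×10⁶ m²/s².
v = 1153 m/s = 1.153 km/s.

v ≈ 1.15 km/s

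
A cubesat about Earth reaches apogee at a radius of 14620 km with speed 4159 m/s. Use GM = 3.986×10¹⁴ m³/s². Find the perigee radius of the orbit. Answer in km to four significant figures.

r_a = 1.462×10⁷ m.
Specific energy ε = v²/2 − μ/r = -1.862×10⁷ J/kg, so a = −μ/(2ε) = 1.071×10⁷ m.
The apsides satisfy r_p + r_a = 2a, so the perigee radius is 2a − r_a = 6.792×10⁶ m = 6792.4 km.

perigee radius ≈ 6792 km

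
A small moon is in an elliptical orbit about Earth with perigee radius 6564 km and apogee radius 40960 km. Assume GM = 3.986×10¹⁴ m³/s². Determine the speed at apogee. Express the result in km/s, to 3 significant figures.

v ≈ 1.64 km/s

Semi-major axis a = (r_p + r_a)/2 = 23762 km = 2.376×10⁷ m.
Vis-viva: v² = μ(2/r − 1/a) = 3.986×10¹⁴ × (4.883×10⁻⁸ − 4.208×10⁻⁸) = 2.688×10⁶ m²/s².
v = 1640 m/s = 1.640 km/s.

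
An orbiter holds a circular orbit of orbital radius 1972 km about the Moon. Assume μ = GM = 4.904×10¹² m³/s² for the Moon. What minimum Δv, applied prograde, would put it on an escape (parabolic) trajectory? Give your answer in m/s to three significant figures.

r = 1972 km = 1.972×10⁶ m.
Circular speed v_c = √(μ/r) = 1577 m/s.
Escape speed v_esc = √(2μ/r) = √2 × v_c = 2230 m/s.
Δv = v_esc − v_c = 653.2 m/s.

Δv ≈ 653 m/s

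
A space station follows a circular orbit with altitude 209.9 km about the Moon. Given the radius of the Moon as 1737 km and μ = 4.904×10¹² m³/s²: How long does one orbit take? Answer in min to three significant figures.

r = 1737 + 209.9 = 1946.9 km = 1.9469×10⁶ m.
Kepler's third law: T = 2π√(r³/μ) = 2π√((1.947×10⁶)³ / 4.904×10¹²).
r³/μ = 1.505×10⁶ s², so T = 2π × 1.227×10³ = 7.708×10³ s.
Converting: 7.708×10³ s ÷ 60.00 = 128.5 min.

T ≈ 128 min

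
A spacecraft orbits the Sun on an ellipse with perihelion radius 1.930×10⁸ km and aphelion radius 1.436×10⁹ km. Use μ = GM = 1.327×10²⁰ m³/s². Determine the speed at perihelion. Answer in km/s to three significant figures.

v ≈ 34.8 km/s

Semi-major axis a = (r_p + r_a)/2 = 8.1450×10⁸ km = 8.145×10¹¹ m.
Vis-viva: v² = μ(2/r − 1/a) = 1.327×10²⁰ × (1.036×10⁻¹¹ − 1.228×10⁻¹²) = 1.212×10⁹ m²/s².
v = 34820 m/s = 34.82 km/s.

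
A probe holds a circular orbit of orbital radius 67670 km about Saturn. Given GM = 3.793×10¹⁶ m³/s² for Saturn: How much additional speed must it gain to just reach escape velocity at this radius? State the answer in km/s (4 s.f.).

r = 67670 km = 6.767×10⁷ m.
Circular speed v_c = √(μ/r) = 23680 m/s.
Escape speed v_esc = √(2μ/r) = √2 × v_c = 33480 m/s.
Δv = v_esc − v_c = 9807 m/s = 9.807 km/s.

Δv ≈ 9.807 km/s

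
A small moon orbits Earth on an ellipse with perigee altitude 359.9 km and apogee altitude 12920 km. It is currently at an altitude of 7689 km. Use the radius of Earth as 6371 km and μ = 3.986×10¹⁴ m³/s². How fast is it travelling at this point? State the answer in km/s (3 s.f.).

r_p = 6371 + 359.9 = 6730.9 km = 6.7309×10⁶ m.
r_a = 6371 + 12920 = 19291 km = 1.9291×10⁷ m.
r = 6371 + 7689 = 14060 km = 1.406×10⁷ m.
Semi-major axis a = (r_p + r_a)/2 = 13011 km = 1.301×10⁷ m.
Vis-viva: v² = μ(2/r − 1/a) = 3.986×10¹⁴ × (1.422×10⁻⁷ − 7.686×10⁻⁸) = 2.606×10⁷ m²/s².
v = 5105 m/s = 5.105 km/s.

v ≈ 5.11 km/s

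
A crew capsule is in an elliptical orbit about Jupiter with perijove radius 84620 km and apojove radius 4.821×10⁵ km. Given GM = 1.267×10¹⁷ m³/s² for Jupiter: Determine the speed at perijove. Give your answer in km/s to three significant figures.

Semi-major axis a = (r_p + r_a)/2 = 2.8336×10⁵ km = 2.834×10⁸ m.
Vis-viva: v² = μ(2/r − 1/a) = 1.267×10¹⁷ × (2.364×10⁻⁸ − 3.529×10⁻⁹) = 2.547×10⁹ m²/s².
v = 50470 m/s = 50.47 km/s.

v ≈ 50.5 km/s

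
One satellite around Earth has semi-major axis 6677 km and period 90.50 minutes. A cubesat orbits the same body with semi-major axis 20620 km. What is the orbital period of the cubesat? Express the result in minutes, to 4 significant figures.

Kepler's third law: T² ∝ a³, so T₂ = T₁ (a₂/a₁)^(3/2).
a₂/a₁ = 3.088, (a₂/a₁)^(3/2) = 5.427.
T₂ = 90.50 × 5.427 = 491.1 minutes.

T₂ ≈ 491.1 minutes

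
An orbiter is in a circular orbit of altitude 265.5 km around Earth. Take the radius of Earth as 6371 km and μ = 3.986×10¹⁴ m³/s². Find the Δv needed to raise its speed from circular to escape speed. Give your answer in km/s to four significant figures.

r = 6371 + 265.5 = 6636.5 km = 6.6365×10⁶ m.
Circular speed v_c = √(μ/r) = 7750 m/s.
Escape speed v_esc = √(2μ/r) = √2 × v_c = 10960 m/s.
Δv = v_esc − v_c = 3210 m/s = 3.210 km/s.

Δv ≈ 3.210 km/s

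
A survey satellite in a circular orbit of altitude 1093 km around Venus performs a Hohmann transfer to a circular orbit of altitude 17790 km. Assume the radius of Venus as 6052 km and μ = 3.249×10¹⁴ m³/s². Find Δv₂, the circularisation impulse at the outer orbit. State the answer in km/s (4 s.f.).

Δv ≈ 1.185 km/s

r₁ = 6052 + 1093 = 7145.0 km = 7.1450×10⁶ m.
r₂ = 6052 + 17790 = 23842 km = 2.3842×10⁷ m.
Transfer ellipse a_t = (r₁ + r₂)/2 = 1.549×10⁷ m.
At r₁: circular v_c1 = √(μ/r₁) = 6743 m/s; transfer-periapsis v_p = √[μ(2/r₁ − 1/a_t)] = 8365 m/s.
At r₂: circular v_c2 = √(μ/r₂) = 3692 m/s; transfer-apoapsis v_a = √[μ(2/r₂ − 1/a_t)] = 2507 m/s.
Δv₂ = v_c2 − v_a = 1185 m/s.
= 1.185 km/s.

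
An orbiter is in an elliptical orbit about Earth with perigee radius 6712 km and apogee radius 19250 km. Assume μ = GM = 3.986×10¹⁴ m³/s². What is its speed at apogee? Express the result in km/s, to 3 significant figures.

v ≈ 3.27 km/s

Semi-major axis a = (r_p + r_a)/2 = 12981 km = 1.298×10⁷ m.
Vis-viva: v² = μ(2/r − 1/a) = 3.986×10¹⁴ × (1.039×10⁻⁷ − 7.704×10⁻⁸) = 1.071×10⁷ m²/s².
v = 3272 m/s = 3.272 km/s.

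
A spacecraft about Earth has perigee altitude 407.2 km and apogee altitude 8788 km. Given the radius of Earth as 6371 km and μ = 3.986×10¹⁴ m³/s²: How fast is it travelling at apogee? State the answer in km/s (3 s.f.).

v ≈ 4.03 km/s

r_p = 6371 + 407.2 = 6778.2 km = 6.7782×10⁶ m.
r_a = 6371 + 8788 = 15159 km = 1.5159×10⁷ m.
Semi-major axis a = (r_p + r_a)/2 = 10969 km = 1.097×10⁷ m.
Vis-viva: v² = μ(2/r − 1/a) = 3.986×10¹⁴ × (1.319×10⁻⁷ − 9.117×10⁻⁸) = 1.625×10⁷ m²/s².
v = 4031 m/s = 4.031 km/s.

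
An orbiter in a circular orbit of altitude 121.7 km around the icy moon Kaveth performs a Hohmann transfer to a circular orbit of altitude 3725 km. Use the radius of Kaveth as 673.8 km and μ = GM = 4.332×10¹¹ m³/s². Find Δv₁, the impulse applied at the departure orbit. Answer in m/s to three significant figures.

Δv ≈ 222 m/s

r₁ = 673.8 + 121.7 = 795.50 km = 7.9550×10⁵ m.
r₂ = 673.8 + 3725 = 4398.8 km = 4.3988×10⁶ m.
Transfer ellipse a_t = (r₁ + r₂)/2 = 2.597×10⁶ m.
At r₁: circular v_c1 = √(μ/r₁) = 737.9 m/s; transfer-periapsis v_p = √[μ(2/r₁ − 1/a_t)] = 960.4 m/s.
Δv₁ = v_p − v_c1 = 222.4 m/s.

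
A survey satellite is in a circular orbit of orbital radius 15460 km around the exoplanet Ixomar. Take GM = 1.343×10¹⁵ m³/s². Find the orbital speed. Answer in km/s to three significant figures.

r = 15460 km = 1.546×10⁷ m.
For a circular orbit v = √(μ/r) = √(1.343×10¹⁵ / 1.546×10⁷) = √(8.687×10⁷) = 9320 m/s.
That is 9.320 km/s.

v ≈ 9.32 km/s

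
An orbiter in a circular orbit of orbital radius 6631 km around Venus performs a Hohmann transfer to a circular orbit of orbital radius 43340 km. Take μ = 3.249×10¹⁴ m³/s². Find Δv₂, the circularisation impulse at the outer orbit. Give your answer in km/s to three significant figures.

Δv ≈ 1.33 km/s

r₁ = 6631 km = 6.631×10⁶ m.
r₂ = 43340 km = 4.334×10⁷ m.
Transfer ellipse a_t = (r₁ + r₂)/2 = 2.499×10⁷ m.
At r₁: circular v_c1 = √(μ/r₁) = 7000 m/s; transfer-periapsis v_p = √[μ(2/r₁ − 1/a_t)] = 9219 m/s.
At r₂: circular v_c2 = √(μ/r₂) = 2738 m/s; transfer-apoapsis v_a = √[μ(2/r₂ − 1/a_t)] = 1411 m/s.
Δv₂ = v_c2 − v_a = 1327 m/s.
= 1.327 km/s.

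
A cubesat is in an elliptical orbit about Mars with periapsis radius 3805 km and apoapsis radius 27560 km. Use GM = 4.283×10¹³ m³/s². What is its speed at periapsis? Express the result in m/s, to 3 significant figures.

Semi-major axis a = (r_p + r_a)/2 = 15682 km = 1.568×10⁷ m.
Vis-viva: v² = μ(2/r − 1/a) = 4.283×10¹³ × (5.256×10⁻⁷ − 6.377×10⁻⁸) = 1.978×10⁷ m²/s².
v = 4448 m/s.

v ≈ 4450 m/s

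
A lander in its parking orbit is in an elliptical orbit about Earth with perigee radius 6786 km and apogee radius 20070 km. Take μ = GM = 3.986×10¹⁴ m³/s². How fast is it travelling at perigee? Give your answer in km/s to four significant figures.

v ≈ 9.370 km/s

Semi-major axis a = (r_p + r_a)/2 = 13428 km = 1.343×10⁷ m.
Vis-viva: v² = μ(2/r − 1/a) = 3.986×10¹⁴ × (2.947×10⁻⁷ − 7.447×10⁻⁸) = 8.779×10⁷ m²/s².
v = 9370 m/s = 9.370 km/s.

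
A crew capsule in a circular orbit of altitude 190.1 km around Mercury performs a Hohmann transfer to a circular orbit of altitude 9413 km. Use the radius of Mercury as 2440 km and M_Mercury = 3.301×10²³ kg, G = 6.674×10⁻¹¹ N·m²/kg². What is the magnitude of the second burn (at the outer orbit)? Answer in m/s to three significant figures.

Δv ≈ 542 m/s

μ = GM = 6.674×10⁻¹¹ × 3.301×10²³ = 2.203×10¹³ m³/s².
r₁ = 2440 + 190.1 = 2630.1 km = 2.6301×10⁶ m.
r₂ = 2440 + 9413 = 11853 km = 1.1853×10⁷ m.
Transfer ellipse a_t = (r₁ + r₂)/2 = 7.242×10⁶ m.
At r₁: circular v_c1 = √(μ/r₁) = 2894 m/s; transfer-periherm v_p = √[μ(2/r₁ − 1/a_t)] = 3703 m/s.
At r₂: circular v_c2 = √(μ/r₂) = 1363 m/s; transfer-apoherm v_a = √[μ(2/r₂ − 1/a_t)] = 821.6 m/s.
Δv₂ = v_c2 − v_a = 541.7 m/s.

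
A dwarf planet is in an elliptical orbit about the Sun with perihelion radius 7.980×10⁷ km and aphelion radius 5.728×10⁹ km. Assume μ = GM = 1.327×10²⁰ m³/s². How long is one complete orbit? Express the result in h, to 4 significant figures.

Semi-major axis a = (r_p + r_a)/2 = (7.9800×10⁷ + 5.7280×10⁹)/2 = 2.9039×10⁹ km = 2.904×10¹² m.
By Kepler's third law T = 2π√(a³/μ) = 2π × 4.296×10⁸ = 2.699×10⁹ s.
= 7.497×10⁵ h.

T ≈ 749700 h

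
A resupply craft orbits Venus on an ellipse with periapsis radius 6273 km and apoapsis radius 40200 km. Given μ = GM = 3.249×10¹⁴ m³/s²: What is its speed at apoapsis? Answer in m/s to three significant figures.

v ≈ 1480 m/s

Semi-major axis a = (r_p + r_a)/2 = 23236 km = 2.324×10⁷ m.
Vis-viva: v² = μ(2/r − 1/a) = 3.249×10¹⁴ × (4.975×10⁻⁸ − 4.304×10⁻⁸) = 2.182×10⁶ m²/s².
v = 1477 m/s.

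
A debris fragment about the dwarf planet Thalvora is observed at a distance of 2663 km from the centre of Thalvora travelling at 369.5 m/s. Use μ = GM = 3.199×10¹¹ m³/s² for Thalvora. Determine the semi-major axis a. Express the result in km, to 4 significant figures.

a ≈ 3084 km

r = 2.663×10⁶ m.
Vis-viva rearranged: 1/a = 2/r − v²/μ = 7.510×10⁻⁷ − 4.268×10⁻⁷ = 3.242×10⁻⁷ m⁻¹.
a = 3.084×10⁶ m = 3084.1 km.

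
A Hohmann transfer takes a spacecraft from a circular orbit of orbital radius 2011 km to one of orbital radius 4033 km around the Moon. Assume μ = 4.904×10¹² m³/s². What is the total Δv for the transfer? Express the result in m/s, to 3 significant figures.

Δv_total ≈ 446 m/s

r₁ = 2011 km = 2.011×10⁶ m.
r₂ = 4033 km = 4.033×10⁶ m.
Transfer ellipse a_t = (r₁ + r₂)/2 = 3.022×10⁶ m.
At r₁: circular v_c1 = √(μ/r₁) = 1562 m/s; transfer-perilune v_p = √[μ(2/r₁ − 1/a_t)] = 1804 m/s.
Δv₁ = v_p − v_c1 = 242.4 m/s.
At r₂: circular v_c2 = √(μ/r₂) = 1103 m/s; transfer-apolune v_a = √[μ(2/r₂ − 1/a_t)] = 899.5 m/s.
Δv₂ = v_c2 − v_a = 203.2 m/s.
Total Δv = Δv₁ + Δv₂ = 445.6 m/s.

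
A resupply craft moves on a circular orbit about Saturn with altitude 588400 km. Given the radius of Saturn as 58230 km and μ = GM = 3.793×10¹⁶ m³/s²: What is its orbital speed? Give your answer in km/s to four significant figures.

v ≈ 7.659 km/s

r = 58230 + 588400 = 646630 km = 6.4663×10⁸ m.
For a circular orbit v = √(μ/r) = √(3.793×10¹⁶ / 6.466×10⁸) = √(5.866×10⁷) = 7659 m/s.
That is 7.659 km/s.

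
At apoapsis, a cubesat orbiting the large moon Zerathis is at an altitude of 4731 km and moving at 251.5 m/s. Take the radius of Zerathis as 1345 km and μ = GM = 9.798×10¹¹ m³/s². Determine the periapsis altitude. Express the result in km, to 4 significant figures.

r_a = 1345 + 4731 = 6076.0 km = 6.076×10⁶ m.
Specific energy ε = v²/2 − μ/r = -1.296×10⁵ J/kg, so a = −μ/(2ε) = 3.779×10⁶ m.
The apsides satisfy r_p + r_a = 2a, so the periapsis radius is 2a − r_a = 1.482×10⁶ m = 1482.4 km.
Periapsis altitude = 1482.4 − 1345 = 137.36 km.

periapsis altitude ≈ 137.4 km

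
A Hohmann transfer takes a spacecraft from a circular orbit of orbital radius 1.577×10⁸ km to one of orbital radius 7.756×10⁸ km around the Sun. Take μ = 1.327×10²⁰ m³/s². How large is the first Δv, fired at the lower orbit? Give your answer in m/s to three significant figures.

r₁ = 1.577×10⁸ km = 1.577×10¹¹ m.
r₂ = 7.756×10⁸ km = 7.756×10¹¹ m.
Transfer ellipse a_t = (r₁ + r₂)/2 = 4.666×10¹¹ m.
At r₁: circular v_c1 = √(μ/r₁) = 29010 m/s; transfer-perihelion v_p = √[μ(2/r₁ − 1/a_t)] = 37400 m/s.
Δv₁ = v_p − v_c1 = 8389 m/s.

Δv ≈ 8390 m/s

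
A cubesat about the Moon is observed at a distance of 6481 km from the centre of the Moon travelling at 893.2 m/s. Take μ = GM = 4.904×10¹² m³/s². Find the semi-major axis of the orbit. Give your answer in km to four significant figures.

a ≈ 6854 km

r = 6.481×10⁶ m.
Specific orbital energy ε = v²/2 − μ/r = (893.2)²/2 − 4.904×10¹²/6.481×10⁶ = -3.578×10⁵ J/kg.
Since ε = −μ/(2a), a = −μ/(2ε) = 6.854×10⁶ m = 6853.6 km.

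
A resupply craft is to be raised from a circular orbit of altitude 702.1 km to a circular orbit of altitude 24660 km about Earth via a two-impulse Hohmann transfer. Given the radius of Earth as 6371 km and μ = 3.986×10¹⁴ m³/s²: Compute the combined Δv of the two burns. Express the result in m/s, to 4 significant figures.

Δv_total ≈ 3474 m/s

r₁ = 6371 + 702.1 = 7073.1 km = 7.0731×10⁶ m.
r₂ = 6371 + 24660 = 31031 km = 3.1031×10⁷ m.
Transfer ellipse a_t = (r₁ + r₂)/2 = 1.905×10⁷ m.
At r₁: circular v_c1 = √(μ/r₁) = 7507 m/s; transfer-perigee v_p = √[μ(2/r₁ − 1/a_t)] = 9581 m/s.
Δv₁ = v_p − v_c1 = 2074 m/s.
At r₂: circular v_c2 = √(μ/r₂) = 3584 m/s; transfer-apogee v_a = √[μ(2/r₂ − 1/a_t)] = 2184 m/s.
Δv₂ = v_c2 − v_a = 1400 m/s.
Total Δv = Δv₁ + Δv₂ = 3474 m/s.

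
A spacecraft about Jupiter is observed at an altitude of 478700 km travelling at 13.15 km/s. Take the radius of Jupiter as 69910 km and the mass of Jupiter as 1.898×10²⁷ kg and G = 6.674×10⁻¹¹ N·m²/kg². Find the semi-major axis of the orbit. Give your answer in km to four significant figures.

μ = GM = 6.674×10⁻¹¹ × 1.898×10²⁷ = 1.267×10¹⁷ m³/s².
r = 69910 + 478700 = 5.4861×10⁵ km = 5.486×10⁸ m.
Specific orbital energy ε = v²/2 − μ/r = (13150)²/2 − 1.267×10¹⁷/5.486×10⁸ = -1.444×10⁸ J/kg.
Since ε = −μ/(2a), a = −μ/(2ε) = 4.385×10⁸ m = 4.3851×10⁵ km.

a ≈ 4.385×10⁵ km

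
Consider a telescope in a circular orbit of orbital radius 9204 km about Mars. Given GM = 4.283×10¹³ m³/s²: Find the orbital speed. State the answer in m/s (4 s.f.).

v ≈ 2157 m/s

r = 9204 km = 9.204×10⁶ m.
For a circular orbit v = √(μ/r) = √(4.283×10¹³ / 9.204×10⁶) = √(4.653×10⁶) = 2157 m/s.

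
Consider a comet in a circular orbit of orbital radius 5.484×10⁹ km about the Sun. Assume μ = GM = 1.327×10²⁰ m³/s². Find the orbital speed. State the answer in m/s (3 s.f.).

v ≈ 4920 m/s

r = 5.484×10⁹ km = 5.484×10¹² m.
For a circular orbit v = √(μ/r) = √(1.327×10²⁰ / 5.484×10¹²) = √(2.420×10⁷) = 4919 m/s.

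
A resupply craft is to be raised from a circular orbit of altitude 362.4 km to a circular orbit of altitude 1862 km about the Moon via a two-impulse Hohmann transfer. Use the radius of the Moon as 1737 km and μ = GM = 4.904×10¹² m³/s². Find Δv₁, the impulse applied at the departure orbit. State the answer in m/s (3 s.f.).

Δv ≈ 189 m/s

r₁ = 1737 + 362.4 = 2099.4 km = 2.0994×10⁶ m.
r₂ = 1737 + 1862 = 3599.0 km = 3.5990×10⁶ m.
Transfer ellipse a_t = (r₁ + r₂)/2 = 2.849×10⁶ m.
At r₁: circular v_c1 = √(μ/r₁) = 1528 m/s; transfer-perilune v_p = √[μ(2/r₁ − 1/a_t)] = 1718 m/s.
Δv₁ = v_p − v_c1 = 189.4 m/s.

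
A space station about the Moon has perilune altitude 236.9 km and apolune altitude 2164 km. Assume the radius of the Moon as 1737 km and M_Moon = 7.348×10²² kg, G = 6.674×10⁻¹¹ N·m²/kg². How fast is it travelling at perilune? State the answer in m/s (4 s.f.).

v ≈ 1816 m/s

μ = GM = 6.674×10⁻¹¹ × 7.348×10²² = 4.904×10¹² m³/s².
r_p = 1737 + 236.9 = 1973.9 km = 1.9739×10⁶ m.
r_a = 1737 + 2164 = 3901.0 km = 3.9010×10⁶ m.
Semi-major axis a = (r_p + r_a)/2 = 2937.4 km = 2.937×10⁶ m.
Vis-viva: v² = μ(2/r − 1/a) = 4.904×10¹² × (1.013×10⁻⁶ − 3.404×10⁻⁷) = 3.299×10⁶ m²/s².
v = 1816 m/s.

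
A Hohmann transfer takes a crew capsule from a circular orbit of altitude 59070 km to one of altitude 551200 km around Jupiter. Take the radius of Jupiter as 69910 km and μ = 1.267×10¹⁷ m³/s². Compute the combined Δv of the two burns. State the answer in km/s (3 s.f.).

r₁ = 69910 + 59070 = 128980 km = 1.2898×10⁸ m.
r₂ = 69910 + 551200 = 621110 km = 6.2111×10⁸ m.
Transfer ellipse a_t = (r₁ + r₂)/2 = 3.750×10⁸ m.
At r₁: circular v_c1 = √(μ/r₁) = 31340 m/s; transfer-perijove v_p = √[μ(2/r₁ − 1/a_t)] = 40330 m/s.
Δv₁ = v_p − v_c1 = 8992 m/s.
At r₂: circular v_c2 = √(μ/r₂) = 14280 m/s; transfer-apojove v_a = √[μ(2/r₂ − 1/a_t)] = 8376 m/s.
Δv₂ = v_c2 − v_a = 5907 m/s.
Total Δv = Δv₁ + Δv₂ = 14900 m/s = 14.90 km/s.

Δv_total ≈ 14.9 km/s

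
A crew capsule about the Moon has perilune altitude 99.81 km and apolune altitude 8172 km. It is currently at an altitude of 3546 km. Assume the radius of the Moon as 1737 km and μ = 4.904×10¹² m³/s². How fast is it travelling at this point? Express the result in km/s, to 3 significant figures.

r_p = 1737 + 99.81 = 1836.8 km = 1.8368×10⁶ m.
r_a = 1737 + 8172 = 9909.0 km = 9.9090×10⁶ m.
r = 1737 + 3546 = 5283.0 km = 5.283×10⁶ m.
Semi-major axis a = (r_p + r_a)/2 = 5872.9 km = 5.873×10⁶ m.
Vis-viva: v² = μ(2/r − 1/a) = 4.904×10¹² × (3.786×10⁻⁷ − 1.703×10⁻⁷) = 1.021×10⁶ m²/s².
v = 1011 m/s = 1.011 km/s.

v ≈ 1.01 km/s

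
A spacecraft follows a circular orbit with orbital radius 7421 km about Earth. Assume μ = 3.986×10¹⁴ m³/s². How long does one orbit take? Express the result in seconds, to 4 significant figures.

T ≈ 6362 seconds

r = 7421 km = 7.421×10⁶ m.
Kepler's third law: T = 2π√(r³/μ) = 2π√((7.421×10⁶)³ / 3.986×10¹⁴).
r³/μ = 1.025×10⁶ s², so T = 2π × 1.013×10³ = 6.362×10³ s.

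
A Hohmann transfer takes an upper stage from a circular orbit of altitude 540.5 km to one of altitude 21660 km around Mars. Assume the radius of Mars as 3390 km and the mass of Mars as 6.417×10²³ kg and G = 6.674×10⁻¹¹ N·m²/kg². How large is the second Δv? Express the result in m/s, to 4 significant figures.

Δv ≈ 626.6 m/s

μ = GM = 6.674×10⁻¹¹ × 6.417×10²³ = 4.283×10¹³ m³/s².
r₁ = 3390 + 540.5 = 3930.5 km = 3.9305×10⁶ m.
r₂ = 3390 + 21660 = 25050 km = 2.5050×10⁷ m.
Transfer ellipse a_t = (r₁ + r₂)/2 = 1.449×10⁷ m.
At r₁: circular v_c1 = √(μ/r₁) = 3301 m/s; transfer-periapsis v_p = √[μ(2/r₁ − 1/a_t)] = 4340 m/s.
At r₂: circular v_c2 = √(μ/r₂) = 1308 m/s; transfer-apoapsis v_a = √[μ(2/r₂ − 1/a_t)] = 681.0 m/s.
Δv₂ = v_c2 − v_a = 626.6 m/s.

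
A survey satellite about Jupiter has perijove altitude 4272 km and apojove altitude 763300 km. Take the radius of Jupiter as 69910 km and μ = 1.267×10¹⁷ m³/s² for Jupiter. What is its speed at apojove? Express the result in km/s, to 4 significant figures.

r_p = 69910 + 4272 = 74182 km = 7.4182×10⁷ m.
r_a = 69910 + 763300 = 833210 km = 8.3321×10⁸ m.
Semi-major axis a = (r_p + r_a)/2 = 4.5370×10⁵ km = 4.537×10⁸ m.
Vis-viva: v² = μ(2/r − 1/a) = 1.267×10¹⁷ × (2.400×10⁻⁹ − 2.204×10⁻⁹) = 2.486×10⁷ m²/s².
v = 4986 m/s = 4.986 km/s.

v ≈ 4.986 km/s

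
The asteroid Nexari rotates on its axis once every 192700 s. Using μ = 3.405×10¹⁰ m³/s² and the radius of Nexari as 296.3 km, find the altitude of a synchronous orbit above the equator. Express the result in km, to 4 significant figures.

h_sync ≈ 2879 km

A synchronous orbit has period T, so by Kepler's third law a = (μT²/4π²)^(1/3).
μT²/4π² = 3.405×10¹⁰ × (1.927×10⁵)² / 39.48 = 3.203×10¹⁹ m³.
a = 3.176×10⁶ m = 3175.7 km.
Altitude h = a − R = 3175.7 − 296.3 = 2879.4 km.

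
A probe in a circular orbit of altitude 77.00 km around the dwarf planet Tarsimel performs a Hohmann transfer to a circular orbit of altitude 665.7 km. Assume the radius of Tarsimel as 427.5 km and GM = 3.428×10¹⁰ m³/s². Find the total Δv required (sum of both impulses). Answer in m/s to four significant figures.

Δv_total ≈ 80.62 m/s

r₁ = 427.5 + 77.00 = 504.50 km = 5.0450×10⁵ m.
r₂ = 427.5 + 665.7 = 1093.2 km = 1.0932×10⁶ m.
Transfer ellipse a_t = (r₁ + r₂)/2 = 7.988×10⁵ m.
At r₁: circular v_c1 = √(μ/r₁) = 260.7 m/s; transfer-periapsis v_p = √[μ(2/r₁ − 1/a_t)] = 304.9 m/s.
Δv₁ = v_p − v_c1 = 44.27 m/s.
At r₂: circular v_c2 = √(μ/r₂) = 177.1 m/s; transfer-apoapsis v_a = √[μ(2/r₂ − 1/a_t)] = 140.7 m/s.
Δv₂ = v_c2 − v_a = 36.36 m/s.
Total Δv = Δv₁ + Δv₂ = 80.62 m/s.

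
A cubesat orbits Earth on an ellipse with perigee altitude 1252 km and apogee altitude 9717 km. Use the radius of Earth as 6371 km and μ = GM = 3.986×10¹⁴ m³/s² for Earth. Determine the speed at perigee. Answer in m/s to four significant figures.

v ≈ 8424 m/s

r_p = 6371 + 1252 = 7623.0 km = 7.6230×10⁶ m.
r_a = 6371 + 9717 = 16088 km = 1.6088×10⁷ m.
Semi-major axis a = (r_p + r_a)/2 = 11856 km = 1.186×10⁷ m.
Vis-viva: v² = μ(2/r − 1/a) = 3.986×10¹⁴ × (2.624×10⁻⁷ − 8.435×10⁻⁸) = 7.096×10⁷ m²/s².
v = 8424 m/s.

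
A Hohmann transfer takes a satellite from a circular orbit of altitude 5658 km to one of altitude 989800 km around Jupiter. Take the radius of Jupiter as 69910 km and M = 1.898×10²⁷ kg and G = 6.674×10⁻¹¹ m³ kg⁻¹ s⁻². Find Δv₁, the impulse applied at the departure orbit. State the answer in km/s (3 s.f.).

μ = GM = 6.674×10⁻¹¹ × 1.898×10²⁷ = 1.267×10¹⁷ m³/s².
r₁ = 69910 + 5658 = 75568 km = 7.5568×10⁷ m.
r₂ = 69910 + 989800 = 1059700 km = 1.0597×10⁹ m.
Transfer ellipse a_t = (r₁ + r₂)/2 = 5.676×10⁸ m.
At r₁: circular v_c1 = √(μ/r₁) = 40940 m/s; transfer-perijove v_p = √[μ(2/r₁ − 1/a_t)] = 55940 m/s.
Δv₁ = v_p − v_c1 = 15000 m/s.
= 15.00 km/s.

Δv ≈ 15.0 km/s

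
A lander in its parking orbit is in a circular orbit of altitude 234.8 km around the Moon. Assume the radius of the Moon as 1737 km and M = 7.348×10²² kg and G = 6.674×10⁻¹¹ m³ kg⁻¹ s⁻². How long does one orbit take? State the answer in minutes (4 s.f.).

T ≈ 130.9 minutes

μ = GM = 6.674×10⁻¹¹ × 7.348×10²² = 4.904×10¹² m³/s².
r = 1737 + 234.8 = 1971.8 km = 1.9718×10⁶ m.
Kepler's third law: T = 2π√(r³/μ) = 2π√((1.972×10⁶)³ / 4.904×10¹²).
r³/μ = 1.563×10⁶ s², so T = 2π × 1.250×10³ = 7.856×10³ s.
Converting: 7.856×10³ s ÷ 60.00 = 130.9 minutes.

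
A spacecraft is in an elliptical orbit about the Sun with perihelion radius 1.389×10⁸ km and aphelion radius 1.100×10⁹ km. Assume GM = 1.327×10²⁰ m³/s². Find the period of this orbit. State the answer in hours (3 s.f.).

T ≈ 73900 hours

Semi-major axis a = (r_p + r_a)/2 = (1.3890×10⁸ + 1.1000×10⁹)/2 = 6.1945×10⁸ km = 6.194×10¹¹ m.
By Kepler's third law T = 2π√(a³/μ) = 2π × 4.232×10⁷ = 2.659×10⁸ s.
= 73870 hours.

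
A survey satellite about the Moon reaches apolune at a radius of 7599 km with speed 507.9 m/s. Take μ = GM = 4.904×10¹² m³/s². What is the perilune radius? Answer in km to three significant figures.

r_a = 7.599×10⁶ m.
Specific energy ε = v²/2 − μ/r = -5.164×10⁵ J/kg, so a = −μ/(2ε) = 4.749×10⁶ m.
The apsides satisfy r_p + r_a = 2a, so the perilune radius is 2a − r_a = 1.898×10⁶ m = 1898.1 km.

perilune radius ≈ 1900 km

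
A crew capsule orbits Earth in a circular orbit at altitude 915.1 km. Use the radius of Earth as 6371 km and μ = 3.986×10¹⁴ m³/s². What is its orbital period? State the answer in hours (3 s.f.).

T ≈ 1.72 hours

r = 6371 + 915.1 = 7286.1 km = 7.2861×10⁶ m.
Kepler's third law: T = 2π√(r³/μ) = 2π√((7.286×10⁶)³ / 3.986×10¹⁴).
r³/μ = 9.704×10⁵ s², so T = 2π × 9.851×10² = 6.189×10³ s.
Converting: 6.189×10³ s ÷ 3600 = 1.719 hours.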